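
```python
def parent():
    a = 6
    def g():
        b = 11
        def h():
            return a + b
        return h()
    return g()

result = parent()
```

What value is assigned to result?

Step 1: parent() defines a = 6. g() defines b = 11.
Step 2: h() accesses both from enclosing scopes: a = 6, b = 11.
Step 3: result = 6 + 11 = 17

The answer is 17.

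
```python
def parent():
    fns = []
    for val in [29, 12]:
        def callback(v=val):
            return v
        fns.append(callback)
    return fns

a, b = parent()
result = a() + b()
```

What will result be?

Step 1: Default argument v=val captures val at each iteration.
Step 2: a() returns 29 (captured at first iteration), b() returns 12 (captured at second).
Step 3: result = 29 + 12 = 41

The answer is 41.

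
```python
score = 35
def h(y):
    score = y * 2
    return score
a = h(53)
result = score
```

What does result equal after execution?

Step 1: Global score = 35.
Step 2: h(53) creates local score = 53 * 2 = 106.
Step 3: Global score unchanged because no global keyword. result = 35

The answer is 35.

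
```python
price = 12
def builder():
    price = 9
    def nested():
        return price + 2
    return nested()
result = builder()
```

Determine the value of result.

Step 1: builder() shadows global price with price = 9.
Step 2: nested() finds price = 9 in enclosing scope, computes 9 + 2 = 11.
Step 3: result = 11

The answer is 11.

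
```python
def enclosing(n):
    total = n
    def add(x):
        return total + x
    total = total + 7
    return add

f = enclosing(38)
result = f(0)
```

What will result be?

Step 1: enclosing(38) sets total = 38, then total = 38 + 7 = 45.
Step 2: Closures capture by reference, so add sees total = 45.
Step 3: f(0) returns 45 + 0 = 45

The answer is 45.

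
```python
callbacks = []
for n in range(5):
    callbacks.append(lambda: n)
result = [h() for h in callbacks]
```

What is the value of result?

Step 1: All 5 lambdas share the same variable n.
Step 2: After the loop, n = 4.
Step 3: Each call returns 4. result = [4, 4, 4, 4, 4]

The answer is [4, 4, 4, 4, 4].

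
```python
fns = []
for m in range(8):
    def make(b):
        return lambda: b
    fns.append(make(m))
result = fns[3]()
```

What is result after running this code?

Step 1: make(m) creates a new scope capturing b = m at call time.
Step 2: fns[3] = make(3), so its lambda captures b = 3.
Step 3: result = 3 (closure factory fixes late binding)

The answer is 3.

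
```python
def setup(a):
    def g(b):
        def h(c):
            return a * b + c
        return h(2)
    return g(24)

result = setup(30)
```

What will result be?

Step 1: a = 30, b = 24, c = 2.
Step 2: h() computes a * b + c = 30 * 24 + 2 = 722.
Step 3: result = 722

The answer is 722.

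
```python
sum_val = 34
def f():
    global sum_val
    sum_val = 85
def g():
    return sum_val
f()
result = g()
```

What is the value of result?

Step 1: sum_val = 34.
Step 2: f() sets global sum_val = 85.
Step 3: g() reads global sum_val = 85. result = 85

The answer is 85.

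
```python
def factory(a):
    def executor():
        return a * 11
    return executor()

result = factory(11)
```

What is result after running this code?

Step 1: factory(11) binds parameter a = 11.
Step 2: executor() accesses a = 11 from enclosing scope.
Step 3: result = 11 * 11 = 121

The answer is 121.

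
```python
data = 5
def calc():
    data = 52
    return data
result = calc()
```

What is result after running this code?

Step 1: Global data = 5.
Step 2: calc() creates local data = 52, shadowing the global.
Step 3: Returns local data = 52. result = 52

The answer is 52.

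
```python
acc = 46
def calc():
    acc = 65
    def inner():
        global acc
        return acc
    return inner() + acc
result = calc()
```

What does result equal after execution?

Step 1: Global acc = 46. calc() shadows with local acc = 65.
Step 2: inner() uses global keyword, so inner() returns global acc = 46.
Step 3: calc() returns 46 + 65 = 111

The answer is 111.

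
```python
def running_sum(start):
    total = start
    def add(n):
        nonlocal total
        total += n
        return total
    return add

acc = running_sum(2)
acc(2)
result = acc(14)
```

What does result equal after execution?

Step 1: running_sum(2) creates closure with total = 2.
Step 2: First acc(2): total = 2 + 2 = 4.
Step 3: Second acc(14): total = 4 + 14 = 18. result = 18

The answer is 18.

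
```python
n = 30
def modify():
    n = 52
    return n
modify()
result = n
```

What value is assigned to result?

Step 1: Global n = 30.
Step 2: modify() creates local n = 52 (shadow, not modification).
Step 3: After modify() returns, global n is unchanged. result = 30

The answer is 30.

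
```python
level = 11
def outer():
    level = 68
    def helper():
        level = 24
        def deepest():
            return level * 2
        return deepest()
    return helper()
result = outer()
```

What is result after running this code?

Step 1: deepest() looks up level through LEGB: not local, finds level = 24 in enclosing helper().
Step 2: Returns 24 * 2 = 48.
Step 3: result = 48

The answer is 48.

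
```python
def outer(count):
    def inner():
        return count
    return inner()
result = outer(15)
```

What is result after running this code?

Step 1: outer(15) binds parameter count = 15.
Step 2: inner() looks up count in enclosing scope and finds the parameter count = 15.
Step 3: result = 15

The answer is 15.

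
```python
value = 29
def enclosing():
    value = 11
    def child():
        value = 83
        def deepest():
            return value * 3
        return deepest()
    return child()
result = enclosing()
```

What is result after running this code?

Step 1: deepest() looks up value through LEGB: not local, finds value = 83 in enclosing child().
Step 2: Returns 83 * 3 = 249.
Step 3: result = 249

The answer is 249.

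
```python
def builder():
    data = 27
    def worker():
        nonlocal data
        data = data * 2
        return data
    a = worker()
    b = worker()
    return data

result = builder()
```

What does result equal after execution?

Step 1: data starts at 27.
Step 2: First worker(): data = 27 * 2 = 54.
Step 3: Second worker(): data = 54 * 2 = 108.
Step 4: result = 108

The answer is 108.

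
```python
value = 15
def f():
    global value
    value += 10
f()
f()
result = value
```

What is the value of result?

Step 1: value = 15.
Step 2: First f(): value = 15 + 10 = 25.
Step 3: Second f(): value = 25 + 10 = 35. result = 35

The answer is 35.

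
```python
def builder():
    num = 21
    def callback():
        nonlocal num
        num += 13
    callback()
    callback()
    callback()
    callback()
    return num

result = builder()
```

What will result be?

Step 1: num starts at 21.
Step 2: callback() is called 4 times, each adding 13.
Step 3: num = 21 + 13 * 4 = 73

The answer is 73.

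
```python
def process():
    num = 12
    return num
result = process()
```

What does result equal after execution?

Step 1: process() defines num = 12 in its local scope.
Step 2: return num finds the local variable num = 12.
Step 3: result = 12

The answer is 12.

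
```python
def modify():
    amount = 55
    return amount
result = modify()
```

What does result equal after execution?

Step 1: modify() defines amount = 55 in its local scope.
Step 2: return amount finds the local variable amount = 55.
Step 3: result = 55

The answer is 55.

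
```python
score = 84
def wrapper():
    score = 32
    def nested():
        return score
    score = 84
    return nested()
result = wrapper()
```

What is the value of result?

Step 1: wrapper() sets score = 32, then later score = 84.
Step 2: nested() is called after score is reassigned to 84. Closures capture variables by reference, not by value.
Step 3: result = 84

The answer is 84.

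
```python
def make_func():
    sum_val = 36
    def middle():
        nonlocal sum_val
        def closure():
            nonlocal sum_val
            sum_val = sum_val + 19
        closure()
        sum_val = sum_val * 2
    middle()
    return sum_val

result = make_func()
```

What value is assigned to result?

Step 1: sum_val = 36.
Step 2: closure() adds 19: sum_val = 36 + 19 = 55.
Step 3: middle() doubles: sum_val = 55 * 2 = 110.
Step 4: result = 110

The answer is 110.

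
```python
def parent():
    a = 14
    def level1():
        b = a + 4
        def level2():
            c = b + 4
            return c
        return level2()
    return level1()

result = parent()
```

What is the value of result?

Step 1: a = 14. b = a + 4 = 18.
Step 2: c = b + 4 = 18 + 4 = 22.
Step 3: result = 22

The answer is 22.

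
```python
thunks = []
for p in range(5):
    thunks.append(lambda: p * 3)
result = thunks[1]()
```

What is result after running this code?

Step 1: All lambdas reference the same variable p (late binding).
Step 2: After the loop, p = 4. Every lambda returns p * 3.
Step 3: thunks[1]() = 4 * 3 = 12

The answer is 12.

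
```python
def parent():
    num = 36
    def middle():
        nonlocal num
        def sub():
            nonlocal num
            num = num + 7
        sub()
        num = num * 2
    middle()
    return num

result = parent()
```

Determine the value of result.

Step 1: num = 36.
Step 2: sub() adds 7: num = 36 + 7 = 43.
Step 3: middle() doubles: num = 43 * 2 = 86.
Step 4: result = 86

The answer is 86.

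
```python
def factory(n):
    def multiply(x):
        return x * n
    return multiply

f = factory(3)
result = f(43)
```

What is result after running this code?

Step 1: factory(3) returns multiply closure with n = 3.
Step 2: f(43) computes 43 * 3 = 129.
Step 3: result = 129

The answer is 129.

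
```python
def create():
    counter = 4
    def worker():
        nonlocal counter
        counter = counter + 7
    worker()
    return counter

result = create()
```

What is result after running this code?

Step 1: create() sets counter = 4.
Step 2: worker() uses nonlocal to modify counter in create's scope: counter = 4 + 7 = 11.
Step 3: create() returns the modified counter = 11

The answer is 11.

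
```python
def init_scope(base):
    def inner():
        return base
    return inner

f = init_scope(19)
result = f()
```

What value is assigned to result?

Step 1: init_scope(19) creates closure capturing base = 19.
Step 2: f() returns the captured base = 19.
Step 3: result = 19

The answer is 19.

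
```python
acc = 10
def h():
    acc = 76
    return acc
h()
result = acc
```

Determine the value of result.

Step 1: acc = 10 globally.
Step 2: h() creates a LOCAL acc = 76 (no global keyword!).
Step 3: The global acc is unchanged. result = 10

The answer is 10.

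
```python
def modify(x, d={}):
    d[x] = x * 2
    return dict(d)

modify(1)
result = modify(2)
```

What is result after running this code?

Step 1: Mutable default dict is shared across calls.
Step 2: First call adds 1: 2. Second call adds 2: 4.
Step 3: result = {1: 2, 2: 4}

The answer is {1: 2, 2: 4}.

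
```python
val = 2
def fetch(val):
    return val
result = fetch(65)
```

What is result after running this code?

Step 1: Global val = 2.
Step 2: fetch(65) takes parameter val = 65, which shadows the global.
Step 3: result = 65

The answer is 65.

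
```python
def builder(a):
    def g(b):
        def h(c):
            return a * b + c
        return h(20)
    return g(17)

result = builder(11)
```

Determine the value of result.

Step 1: a = 11, b = 17, c = 20.
Step 2: h() computes a * b + c = 11 * 17 + 20 = 207.
Step 3: result = 207

The answer is 207.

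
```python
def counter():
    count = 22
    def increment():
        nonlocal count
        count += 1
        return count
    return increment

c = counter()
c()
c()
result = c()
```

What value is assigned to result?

Step 1: counter() creates closure with count = 22.
Step 2: Each c() call increments count via nonlocal. After 3 calls: 22 + 3 = 25.
Step 3: result = 25

The answer is 25.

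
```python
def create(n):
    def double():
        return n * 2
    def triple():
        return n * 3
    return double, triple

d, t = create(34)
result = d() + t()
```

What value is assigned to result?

Step 1: Both closures capture the same n = 34.
Step 2: d() = 34 * 2 = 68, t() = 34 * 3 = 102.
Step 3: result = 68 + 102 = 170

The answer is 170.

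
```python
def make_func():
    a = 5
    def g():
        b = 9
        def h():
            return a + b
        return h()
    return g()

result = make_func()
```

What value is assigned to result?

Step 1: make_func() defines a = 5. g() defines b = 9.
Step 2: h() accesses both from enclosing scopes: a = 5, b = 9.
Step 3: result = 5 + 9 = 14

The answer is 14.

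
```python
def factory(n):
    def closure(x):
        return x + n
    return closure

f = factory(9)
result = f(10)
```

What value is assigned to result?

Step 1: factory(9) creates a closure that captures n = 9.
Step 2: f(10) calls the closure with x = 10, returning 10 + 9 = 19.
Step 3: result = 19

The answer is 19.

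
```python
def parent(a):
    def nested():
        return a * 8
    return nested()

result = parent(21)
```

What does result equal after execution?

Step 1: parent(21) binds parameter a = 21.
Step 2: nested() accesses a = 21 from enclosing scope.
Step 3: result = 21 * 8 = 168

The answer is 168.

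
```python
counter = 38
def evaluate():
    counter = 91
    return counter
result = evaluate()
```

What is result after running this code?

Step 1: Global counter = 38.
Step 2: evaluate() creates local counter = 91, shadowing the global.
Step 3: Returns local counter = 91. result = 91

The answer is 91.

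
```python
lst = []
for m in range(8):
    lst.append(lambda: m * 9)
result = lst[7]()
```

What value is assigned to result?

Step 1: All lambdas reference the same variable m (late binding).
Step 2: After the loop, m = 7. Every lambda returns m * 9.
Step 3: lst[7]() = 7 * 9 = 63

The answer is 63.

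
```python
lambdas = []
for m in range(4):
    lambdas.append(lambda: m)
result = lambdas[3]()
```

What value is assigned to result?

Step 1: The loop creates 4 lambdas, all referencing the same variable m.
Step 2: After the loop, m = 3 (final value).
Step 3: lambdas[3]() looks up m at call time and finds 3. This is the late binding gotcha. result = 3

The answer is 3.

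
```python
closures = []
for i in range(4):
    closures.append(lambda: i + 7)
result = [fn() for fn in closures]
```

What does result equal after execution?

Step 1: All lambdas capture i by reference. After the loop, i = 3.
Step 2: Each call returns 3 + 7 = 10.
Step 3: result = [10, 10, 10, 10]

The answer is [10, 10, 10, 10].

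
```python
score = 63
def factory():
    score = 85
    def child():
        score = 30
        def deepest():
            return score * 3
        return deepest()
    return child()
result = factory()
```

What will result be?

Step 1: deepest() looks up score through LEGB: not local, finds score = 30 in enclosing child().
Step 2: Returns 30 * 3 = 90.
Step 3: result = 90

The answer is 90.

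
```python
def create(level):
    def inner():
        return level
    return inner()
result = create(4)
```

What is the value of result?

Step 1: create(4) binds parameter level = 4.
Step 2: inner() looks up level in enclosing scope and finds the parameter level = 4.
Step 3: result = 4

The answer is 4.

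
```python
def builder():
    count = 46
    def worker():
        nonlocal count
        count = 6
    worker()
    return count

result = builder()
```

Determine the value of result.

Step 1: builder() sets count = 46.
Step 2: worker() uses nonlocal to reassign count = 6.
Step 3: result = 6

The answer is 6.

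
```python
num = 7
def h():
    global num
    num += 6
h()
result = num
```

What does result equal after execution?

Step 1: num = 7 globally.
Step 2: h() modifies global num: num += 6 = 13.
Step 3: result = 13

The answer is 13.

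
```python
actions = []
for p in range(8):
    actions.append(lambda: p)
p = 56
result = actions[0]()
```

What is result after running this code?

Step 1: Lambdas capture the variable p by reference, not by value.
Step 2: After the loop, p is reassigned to 56.
Step 3: actions[0]() looks up the current p = 56. result = 56

The answer is 56.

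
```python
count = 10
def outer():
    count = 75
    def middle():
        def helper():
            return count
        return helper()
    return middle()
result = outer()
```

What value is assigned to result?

Step 1: outer() defines count = 75. middle() and helper() have no local count.
Step 2: helper() checks local (none), enclosing middle() (none), enclosing outer() and finds count = 75.
Step 3: result = 75

The answer is 75.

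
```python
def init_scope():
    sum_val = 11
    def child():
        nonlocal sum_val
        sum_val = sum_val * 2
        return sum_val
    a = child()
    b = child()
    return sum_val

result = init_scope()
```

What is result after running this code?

Step 1: sum_val starts at 11.
Step 2: First child(): sum_val = 11 * 2 = 22.
Step 3: Second child(): sum_val = 22 * 2 = 44.
Step 4: result = 44

The answer is 44.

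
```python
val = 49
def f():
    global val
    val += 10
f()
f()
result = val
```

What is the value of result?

Step 1: val = 49.
Step 2: First f(): val = 49 + 10 = 59.
Step 3: Second f(): val = 59 + 10 = 69. result = 69

The answer is 69.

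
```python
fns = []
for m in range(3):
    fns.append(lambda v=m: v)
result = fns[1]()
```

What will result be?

Step 1: Default argument v=m captures m's value at each iteration.
Step 2: fns[1] captured v = 1 when m was 1.
Step 3: result = 1

The answer is 1.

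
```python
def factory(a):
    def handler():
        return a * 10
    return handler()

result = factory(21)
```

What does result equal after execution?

Step 1: factory(21) binds parameter a = 21.
Step 2: handler() accesses a = 21 from enclosing scope.
Step 3: result = 21 * 10 = 210

The answer is 210.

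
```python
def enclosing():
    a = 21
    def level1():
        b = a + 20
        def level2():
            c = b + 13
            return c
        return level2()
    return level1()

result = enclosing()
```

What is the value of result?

Step 1: a = 21. b = a + 20 = 41.
Step 2: c = b + 13 = 41 + 13 = 54.
Step 3: result = 54

The answer is 54.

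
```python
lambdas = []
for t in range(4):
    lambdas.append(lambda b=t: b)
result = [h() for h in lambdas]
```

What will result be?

Step 1: Default arg b=t captures t at each iteration.
Step 2: Each lambda has its own default: 0, 1, ..., 3.
Step 3: result = [0, 1, 2, 3]

The answer is [0, 1, 2, 3].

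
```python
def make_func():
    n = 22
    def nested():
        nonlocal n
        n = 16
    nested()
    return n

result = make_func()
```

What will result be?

Step 1: make_func() sets n = 22.
Step 2: nested() uses nonlocal to reassign n = 16.
Step 3: result = 16

The answer is 16.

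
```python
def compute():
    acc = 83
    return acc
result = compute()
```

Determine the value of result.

Step 1: compute() defines acc = 83 in its local scope.
Step 2: return acc finds the local variable acc = 83.
Step 3: result = 83

The answer is 83.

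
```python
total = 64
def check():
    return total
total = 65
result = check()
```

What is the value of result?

Step 1: total is first set to 64, then reassigned to 65.
Step 2: check() is called after the reassignment, so it looks up the current global total = 65.
Step 3: result = 65

The answer is 65.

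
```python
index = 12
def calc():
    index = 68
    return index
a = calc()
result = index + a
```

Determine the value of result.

Step 1: Global index = 12. calc() returns local index = 68.
Step 2: a = 68. Global index still = 12.
Step 3: result = 12 + 68 = 80

The answer is 80.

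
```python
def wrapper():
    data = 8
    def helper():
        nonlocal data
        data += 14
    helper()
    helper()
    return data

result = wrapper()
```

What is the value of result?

Step 1: data starts at 8.
Step 2: helper() is called 2 times, each adding 14.
Step 3: data = 8 + 14 * 2 = 36

The answer is 36.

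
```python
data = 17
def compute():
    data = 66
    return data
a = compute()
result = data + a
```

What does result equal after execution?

Step 1: Global data = 17. compute() returns local data = 66.
Step 2: a = 66. Global data still = 17.
Step 3: result = 17 + 66 = 83

The answer is 83.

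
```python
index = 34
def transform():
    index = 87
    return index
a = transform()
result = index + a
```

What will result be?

Step 1: Global index = 34. transform() returns local index = 87.
Step 2: a = 87. Global index still = 34.
Step 3: result = 34 + 87 = 121

The answer is 121.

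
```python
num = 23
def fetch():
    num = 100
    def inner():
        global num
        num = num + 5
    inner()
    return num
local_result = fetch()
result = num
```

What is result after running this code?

Step 1: Global num = 23. fetch() creates local num = 100.
Step 2: inner() declares global num and adds 5: global num = 23 + 5 = 28.
Step 3: fetch() returns its local num = 100 (unaffected by inner).
Step 4: result = global num = 28

The answer is 28.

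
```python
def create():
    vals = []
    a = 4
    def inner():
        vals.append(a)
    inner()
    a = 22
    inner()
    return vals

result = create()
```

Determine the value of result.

Step 1: a = 4. inner() appends current a to vals.
Step 2: First inner(): appends 4. Then a = 22.
Step 3: Second inner(): appends 22 (closure sees updated a). result = [4, 22]

The answer is [4, 22].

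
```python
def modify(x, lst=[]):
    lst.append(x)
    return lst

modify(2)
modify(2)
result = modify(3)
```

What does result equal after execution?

Step 1: Mutable default argument gotcha! The list [] is created once.
Step 2: Each call appends to the SAME list: [2], [2, 2], [2, 2, 3].
Step 3: result = [2, 2, 3]

The answer is [2, 2, 3].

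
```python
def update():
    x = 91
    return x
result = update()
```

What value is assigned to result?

Step 1: update() defines x = 91 in its local scope.
Step 2: return x finds the local variable x = 91.
Step 3: result = 91

The answer is 91.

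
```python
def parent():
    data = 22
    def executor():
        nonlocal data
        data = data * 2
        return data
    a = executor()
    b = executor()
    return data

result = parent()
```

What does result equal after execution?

Step 1: data starts at 22.
Step 2: First executor(): data = 22 * 2 = 44.
Step 3: Second executor(): data = 44 * 2 = 88.
Step 4: result = 88

The answer is 88.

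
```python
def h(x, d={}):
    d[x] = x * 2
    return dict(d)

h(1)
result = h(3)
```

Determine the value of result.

Step 1: Mutable default dict is shared across calls.
Step 2: First call adds 1: 2. Second call adds 3: 6.
Step 3: result = {1: 2, 3: 6}

The answer is {1: 2, 3: 6}.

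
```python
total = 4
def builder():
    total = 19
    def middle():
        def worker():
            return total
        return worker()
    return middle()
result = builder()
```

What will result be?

Step 1: builder() defines total = 19. middle() and worker() have no local total.
Step 2: worker() checks local (none), enclosing middle() (none), enclosing builder() and finds total = 19.
Step 3: result = 19

The answer is 19.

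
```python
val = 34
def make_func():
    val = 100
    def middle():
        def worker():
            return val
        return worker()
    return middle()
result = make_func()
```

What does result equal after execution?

Step 1: make_func() defines val = 100. middle() and worker() have no local val.
Step 2: worker() checks local (none), enclosing middle() (none), enclosing make_func() and finds val = 100.
Step 3: result = 100

The answer is 100.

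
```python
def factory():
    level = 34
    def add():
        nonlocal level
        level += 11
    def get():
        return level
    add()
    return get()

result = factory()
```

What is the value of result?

Step 1: level = 34. add() modifies it via nonlocal, get() reads it.
Step 2: add() makes level = 34 + 11 = 45.
Step 3: get() returns 45. result = 45

The answer is 45.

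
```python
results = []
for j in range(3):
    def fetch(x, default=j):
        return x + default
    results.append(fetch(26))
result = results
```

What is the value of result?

Step 1: Default argument default=j is evaluated at function definition time.
Step 2: Each iteration creates fetch with default = current j value.
Step 3: fetch(26) returns 26 + default. results = [26, 27, 28]

The answer is [26, 27, 28].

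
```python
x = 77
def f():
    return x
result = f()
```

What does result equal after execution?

Step 1: x = 77 is defined in the global scope.
Step 2: f() looks up x. No local x exists, so Python checks the global scope via LEGB rule and finds x = 77.
Step 3: result = 77

The answer is 77.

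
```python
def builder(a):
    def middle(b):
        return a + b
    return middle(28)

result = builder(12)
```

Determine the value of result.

Step 1: builder(12) passes a = 12.
Step 2: middle(28) has b = 28, reads a = 12 from enclosing.
Step 3: result = 12 + 28 = 40

The answer is 40.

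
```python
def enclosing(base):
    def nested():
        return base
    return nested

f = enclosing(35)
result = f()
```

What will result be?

Step 1: enclosing(35) creates closure capturing base = 35.
Step 2: f() returns the captured base = 35.
Step 3: result = 35

The answer is 35.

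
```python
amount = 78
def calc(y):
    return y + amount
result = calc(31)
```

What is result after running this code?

Step 1: amount = 78 is defined globally.
Step 2: calc(31) uses parameter y = 31 and looks up amount from global scope = 78.
Step 3: result = 31 + 78 = 109

The answer is 109.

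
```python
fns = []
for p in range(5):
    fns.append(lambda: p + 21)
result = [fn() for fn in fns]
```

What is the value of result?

Step 1: All lambdas capture p by reference. After the loop, p = 4.
Step 2: Each call returns 4 + 21 = 25.
Step 3: result = [25, 25, 25, 25, 25]

The answer is [25, 25, 25, 25, 25].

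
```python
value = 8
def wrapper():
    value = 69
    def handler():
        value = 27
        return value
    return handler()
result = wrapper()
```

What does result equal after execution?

Step 1: Three scopes define value: global (8), wrapper (69), handler (27).
Step 2: handler() has its own local value = 27, which shadows both enclosing and global.
Step 3: result = 27 (local wins in LEGB)

The answer is 27.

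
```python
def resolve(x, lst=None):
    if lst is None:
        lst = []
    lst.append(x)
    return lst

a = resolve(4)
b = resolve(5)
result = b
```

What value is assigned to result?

Step 1: None default with guard creates a NEW list each call.
Step 2: a = [4] (fresh list). b = [5] (another fresh list).
Step 3: result = [5] (this is the fix for mutable default)

The answer is [5].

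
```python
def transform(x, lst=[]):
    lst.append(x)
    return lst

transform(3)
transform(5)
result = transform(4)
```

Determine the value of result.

Step 1: Mutable default argument gotcha! The list [] is created once.
Step 2: Each call appends to the SAME list: [3], [3, 5], [3, 5, 4].
Step 3: result = [3, 5, 4]

The answer is [3, 5, 4].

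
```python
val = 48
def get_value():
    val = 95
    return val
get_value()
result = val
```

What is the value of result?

Step 1: val = 48 globally.
Step 2: get_value() creates a LOCAL val = 95 (no global keyword!).
Step 3: The global val is unchanged. result = 48

The answer is 48.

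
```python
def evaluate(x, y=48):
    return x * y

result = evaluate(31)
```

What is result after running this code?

Step 1: evaluate(31) uses default y = 48.
Step 2: Returns 31 * 48 = 1488.
Step 3: result = 1488

The answer is 1488.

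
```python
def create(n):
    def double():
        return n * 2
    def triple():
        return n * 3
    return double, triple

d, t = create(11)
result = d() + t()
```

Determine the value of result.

Step 1: Both closures capture the same n = 11.
Step 2: d() = 11 * 2 = 22, t() = 11 * 3 = 33.
Step 3: result = 22 + 33 = 55

The answer is 55.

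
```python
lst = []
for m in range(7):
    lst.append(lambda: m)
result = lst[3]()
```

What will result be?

Step 1: The loop creates 7 lambdas, all referencing the same variable m.
Step 2: After the loop, m = 6 (final value).
Step 3: lst[3]() looks up m at call time and finds 6. This is the late binding gotcha. result = 6

The answer is 6.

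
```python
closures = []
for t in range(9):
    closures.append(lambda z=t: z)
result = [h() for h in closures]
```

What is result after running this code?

Step 1: Default arg z=t captures t at each iteration.
Step 2: Each lambda has its own default: 0, 1, ..., 8.
Step 3: result = [0, 1, 2, 3, 4, 5, 6, 7, 8]

The answer is [0, 1, 2, 3, 4, 5, 6, 7, 8].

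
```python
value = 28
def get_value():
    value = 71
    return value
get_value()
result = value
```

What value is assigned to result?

Step 1: Global value = 28.
Step 2: get_value() creates local value = 71 (shadow, not modification).
Step 3: After get_value() returns, global value is unchanged. result = 28

The answer is 28.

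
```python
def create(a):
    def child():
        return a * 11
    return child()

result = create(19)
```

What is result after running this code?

Step 1: create(19) binds parameter a = 19.
Step 2: child() accesses a = 19 from enclosing scope.
Step 3: result = 19 * 11 = 209

The answer is 209.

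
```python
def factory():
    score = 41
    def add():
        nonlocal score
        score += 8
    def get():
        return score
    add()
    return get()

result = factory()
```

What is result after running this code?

Step 1: score = 41. add() modifies it via nonlocal, get() reads it.
Step 2: add() makes score = 41 + 8 = 49.
Step 3: get() returns 49. result = 49

The answer is 49.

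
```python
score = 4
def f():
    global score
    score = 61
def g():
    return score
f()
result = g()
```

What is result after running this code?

Step 1: score = 4.
Step 2: f() sets global score = 61.
Step 3: g() reads global score = 61. result = 61

The answer is 61.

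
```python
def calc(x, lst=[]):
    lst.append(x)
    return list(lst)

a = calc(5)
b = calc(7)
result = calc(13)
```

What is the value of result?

Step 1: Default list is shared. list() creates copies for return values.
Step 2: Internal list grows: [5] -> [5, 7] -> [5, 7, 13].
Step 3: result = [5, 7, 13]

The answer is [5, 7, 13].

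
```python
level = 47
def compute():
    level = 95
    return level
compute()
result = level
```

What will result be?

Step 1: level = 47 globally.
Step 2: compute() creates a LOCAL level = 95 (no global keyword!).
Step 3: The global level is unchanged. result = 47

The answer is 47.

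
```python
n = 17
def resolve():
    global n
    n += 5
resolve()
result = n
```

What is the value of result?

Step 1: n = 17 globally.
Step 2: resolve() modifies global n: n += 5 = 22.
Step 3: result = 22

The answer is 22.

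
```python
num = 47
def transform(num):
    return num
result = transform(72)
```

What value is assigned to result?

Step 1: Global num = 47.
Step 2: transform(72) takes parameter num = 72, which shadows the global.
Step 3: result = 72

The answer is 72.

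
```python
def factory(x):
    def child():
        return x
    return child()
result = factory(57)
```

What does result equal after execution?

Step 1: factory(57) binds parameter x = 57.
Step 2: child() looks up x in enclosing scope and finds the parameter x = 57.
Step 3: result = 57

The answer is 57.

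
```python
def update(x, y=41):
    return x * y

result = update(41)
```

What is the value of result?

Step 1: update(41) uses default y = 41.
Step 2: Returns 41 * 41 = 1681.
Step 3: result = 1681

The answer is 1681.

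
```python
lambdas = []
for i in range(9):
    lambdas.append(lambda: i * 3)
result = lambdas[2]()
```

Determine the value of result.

Step 1: All lambdas reference the same variable i (late binding).
Step 2: After the loop, i = 8. Every lambda returns i * 3.
Step 3: lambdas[2]() = 8 * 3 = 24

The answer is 24.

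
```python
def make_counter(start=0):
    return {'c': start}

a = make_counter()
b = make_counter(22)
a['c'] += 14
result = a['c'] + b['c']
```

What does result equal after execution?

Step 1: make_counter() returns a new dict each call (immutable default 0).
Step 2: a = {'c': 0}, b = {'c': 22}.
Step 3: a['c'] += 14 = 14. result = 14 + 22 = 36

The answer is 36.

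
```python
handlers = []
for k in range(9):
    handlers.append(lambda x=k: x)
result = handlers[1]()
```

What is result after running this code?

Step 1: Default argument x=k captures k's value at each iteration.
Step 2: handlers[1] captured x = 1 when k was 1.
Step 3: result = 1

The answer is 1.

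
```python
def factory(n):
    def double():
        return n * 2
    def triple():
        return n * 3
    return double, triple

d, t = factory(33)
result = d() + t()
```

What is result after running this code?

Step 1: Both closures capture the same n = 33.
Step 2: d() = 33 * 2 = 66, t() = 33 * 3 = 99.
Step 3: result = 66 + 99 = 165

The answer is 165.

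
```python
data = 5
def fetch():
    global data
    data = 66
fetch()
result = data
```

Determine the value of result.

Step 1: data = 5 globally.
Step 2: fetch() declares global data and sets it to 66.
Step 3: After fetch(), global data = 66. result = 66

The answer is 66.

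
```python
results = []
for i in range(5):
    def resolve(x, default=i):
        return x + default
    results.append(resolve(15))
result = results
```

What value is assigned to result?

Step 1: Default argument default=i is evaluated at function definition time.
Step 2: Each iteration creates resolve with default = current i value.
Step 3: resolve(15) returns 15 + default. results = [15, 16, 17, 18, 19]

The answer is [15, 16, 17, 18, 19].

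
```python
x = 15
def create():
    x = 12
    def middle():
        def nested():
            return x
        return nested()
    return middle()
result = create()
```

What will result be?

Step 1: create() defines x = 12. middle() and nested() have no local x.
Step 2: nested() checks local (none), enclosing middle() (none), enclosing create() and finds x = 12.
Step 3: result = 12

The answer is 12.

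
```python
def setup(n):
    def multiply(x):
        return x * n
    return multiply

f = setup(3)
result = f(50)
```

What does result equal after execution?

Step 1: setup(3) returns multiply closure with n = 3.
Step 2: f(50) computes 50 * 3 = 150.
Step 3: result = 150

The answer is 150.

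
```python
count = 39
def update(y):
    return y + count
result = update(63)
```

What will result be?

Step 1: count = 39 is defined globally.
Step 2: update(63) uses parameter y = 63 and looks up count from global scope = 39.
Step 3: result = 63 + 39 = 102

The answer is 102.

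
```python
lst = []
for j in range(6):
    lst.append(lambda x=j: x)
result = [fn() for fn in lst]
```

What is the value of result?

Step 1: Default arg x=j captures j at each iteration.
Step 2: Each lambda has its own default: 0, 1, ..., 5.
Step 3: result = [0, 1, 2, 3, 4, 5]

The answer is [0, 1, 2, 3, 4, 5].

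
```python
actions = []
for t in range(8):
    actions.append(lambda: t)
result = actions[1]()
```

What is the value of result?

Step 1: The loop creates 8 lambdas, all referencing the same variable t.
Step 2: After the loop, t = 7 (final value).
Step 3: actions[1]() looks up t at call time and finds 7. This is the late binding gotcha. result = 7

The answer is 7.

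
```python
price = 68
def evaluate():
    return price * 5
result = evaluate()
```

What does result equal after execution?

Step 1: price = 68 is defined globally.
Step 2: evaluate() looks up price from global scope = 68, then computes 68 * 5 = 340.
Step 3: result = 340

The answer is 340.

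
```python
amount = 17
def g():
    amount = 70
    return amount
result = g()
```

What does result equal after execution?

Step 1: Global amount = 17.
Step 2: g() creates local amount = 70, shadowing the global.
Step 3: Returns local amount = 70. result = 70

The answer is 70.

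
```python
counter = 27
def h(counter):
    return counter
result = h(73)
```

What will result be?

Step 1: Global counter = 27.
Step 2: h(73) takes parameter counter = 73, which shadows the global.
Step 3: result = 73

The answer is 73.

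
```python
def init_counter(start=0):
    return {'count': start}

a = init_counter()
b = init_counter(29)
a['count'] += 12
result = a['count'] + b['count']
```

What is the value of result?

Step 1: init_counter() returns a new dict each call (immutable default 0).
Step 2: a = {'count': 0}, b = {'count': 29}.
Step 3: a['count'] += 12 = 12. result = 12 + 29 = 41

The answer is 41.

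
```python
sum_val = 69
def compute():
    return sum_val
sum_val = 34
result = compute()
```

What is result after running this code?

Step 1: sum_val is first set to 69, then reassigned to 34.
Step 2: compute() is called after the reassignment, so it looks up the current global sum_val = 34.
Step 3: result = 34

The answer is 34.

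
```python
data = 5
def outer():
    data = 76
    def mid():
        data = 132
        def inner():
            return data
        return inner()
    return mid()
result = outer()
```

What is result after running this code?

Step 1: Three levels of shadowing: global 5, outer 76, mid 132.
Step 2: inner() finds data = 132 in enclosing mid() scope.
Step 3: result = 132

The answer is 132.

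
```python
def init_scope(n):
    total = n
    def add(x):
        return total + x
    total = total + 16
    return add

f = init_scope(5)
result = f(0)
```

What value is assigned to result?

Step 1: init_scope(5) sets total = 5, then total = 5 + 16 = 21.
Step 2: Closures capture by reference, so add sees total = 21.
Step 3: f(0) returns 21 + 0 = 21

The answer is 21.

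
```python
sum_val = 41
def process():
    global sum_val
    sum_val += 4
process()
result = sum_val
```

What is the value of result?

Step 1: sum_val = 41 globally.
Step 2: process() modifies global sum_val: sum_val += 4 = 45.
Step 3: result = 45

The answer is 45.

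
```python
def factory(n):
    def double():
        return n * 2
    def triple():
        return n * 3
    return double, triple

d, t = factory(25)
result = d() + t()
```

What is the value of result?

Step 1: Both closures capture the same n = 25.
Step 2: d() = 25 * 2 = 50, t() = 25 * 3 = 75.
Step 3: result = 50 + 75 = 125

The answer is 125.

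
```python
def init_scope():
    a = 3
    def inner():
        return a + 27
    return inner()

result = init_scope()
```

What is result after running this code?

Step 1: init_scope() defines a = 3.
Step 2: inner() reads a = 3 from enclosing scope, returns 3 + 27 = 30.
Step 3: result = 30

The answer is 30.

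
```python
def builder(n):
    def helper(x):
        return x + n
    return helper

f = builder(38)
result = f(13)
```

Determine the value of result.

Step 1: builder(38) creates a closure that captures n = 38.
Step 2: f(13) calls the closure with x = 13, returning 13 + 38 = 51.
Step 3: result = 51

The answer is 51.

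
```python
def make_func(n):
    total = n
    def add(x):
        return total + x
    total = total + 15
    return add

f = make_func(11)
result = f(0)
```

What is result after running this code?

Step 1: make_func(11) sets total = 11, then total = 11 + 15 = 26.
Step 2: Closures capture by reference, so add sees total = 26.
Step 3: f(0) returns 26 + 0 = 26

The answer is 26.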